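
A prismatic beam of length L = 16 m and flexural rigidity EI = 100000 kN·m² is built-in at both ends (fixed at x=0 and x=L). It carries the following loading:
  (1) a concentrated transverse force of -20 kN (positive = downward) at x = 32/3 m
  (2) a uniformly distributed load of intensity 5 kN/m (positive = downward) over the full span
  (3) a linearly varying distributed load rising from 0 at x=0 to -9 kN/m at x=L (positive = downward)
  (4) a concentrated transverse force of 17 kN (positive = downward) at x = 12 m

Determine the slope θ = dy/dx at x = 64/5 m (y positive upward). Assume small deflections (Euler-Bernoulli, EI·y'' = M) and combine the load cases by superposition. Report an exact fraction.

θ(64/5) = -42901/210937500 rad

Load 1 — point force P=-20 kN at a=32/3 m (b=L-a=16/3):
  θ_1 = Pa²(L-x)(2bL-(3b+a)(L-x))/(2L³EI)  [x>a] = (-20)·(32/3)²·(16-(64/5))·(2·(16/3)·16-(3·(16/3)+(32/3))·(16-(64/5)))/(2·16³·100000) = -64/84375 rad
Load 2 — uniform load w=5 kN/m over full span:
  θ_2 = -wx(L-x)(L-2x)/(12EI) = -5·(64/5)·(16-(64/5))·(16-2·(64/5))/(12·100000) = 128/78125 rad
Load 3 — triangular load w₀=-9 kN/m (0→w₀ over full span):
  θ_3 = -w₀(2x(L-x)(L-2x)(x+2L)+x²(L-x)²)/(120LEI) = -(-9)·(2·(64/5)·(16-(64/5))·(16-2·(64/5))·((64/5)+2·16)+(64/5)²·(16-(64/5))²)/(120·16·100000) = -3072/1953125 rad
Load 4 — point force P=17 kN at a=12 m (b=L-a=4):
  θ_4 = Pa²(L-x)(2bL-(3b+a)(L-x))/(2L³EI)  [x>a] = 17·12²·(16-(64/5))·(2·4·16-(3·4+12)·(16-(64/5)))/(2·16³·100000) = 153/312500 rad
Superposition: θ = Σ θ_i = -42901/210937500 rad ≈ -0.000203 rad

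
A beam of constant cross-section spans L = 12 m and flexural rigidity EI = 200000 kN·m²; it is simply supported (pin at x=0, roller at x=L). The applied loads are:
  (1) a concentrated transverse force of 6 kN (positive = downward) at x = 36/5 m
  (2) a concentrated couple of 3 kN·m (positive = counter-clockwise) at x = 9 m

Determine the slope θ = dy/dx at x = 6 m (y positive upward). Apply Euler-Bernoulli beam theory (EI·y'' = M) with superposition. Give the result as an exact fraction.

Load 1 — point force P=6 kN at a=36/5 m (b=L-a=24/5):
  θ_1 = -Pb(L²-b²-3x²)/(6LEI)  [x≤a] = -6·(24/5)·(12²-(24/5)²-3·6²)/(6·12·200000) = -81/3125000 rad
Load 2 — applied couple M₀=3 kN·m at a=9 m (b=L-a=3):
  θ_2 = (M₀x²/(2L)+C₁)/EI  [x≤a] with C₁=M₀(3b²-L²)/(6L)=-39/8 = (3·6²/(2·12)+(-39/8))/200000 = -3/1600000 rad
Superposition: θ = Σ θ_i = -5559/200000000 rad ≈ -0.000028 rad

θ(6) = -5559/200000000 rad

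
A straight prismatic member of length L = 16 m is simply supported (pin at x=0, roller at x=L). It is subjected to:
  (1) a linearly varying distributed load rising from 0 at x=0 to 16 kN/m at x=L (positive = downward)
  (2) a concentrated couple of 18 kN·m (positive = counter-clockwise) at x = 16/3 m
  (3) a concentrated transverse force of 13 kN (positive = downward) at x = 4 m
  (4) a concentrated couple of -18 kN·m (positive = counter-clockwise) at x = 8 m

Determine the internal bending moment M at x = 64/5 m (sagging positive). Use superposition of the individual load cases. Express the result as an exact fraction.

Load 1 — triangular load w₀=16 kN/m (0→w₀ over full span):
  M_1 = w₀Lx/6 - w₀x³/(6L) = 16·16·(64/5)/6 - 16·(64/5)³/(6·16) = 24576/125 kN·m
Load 2 — applied couple M₀=18 kN·m at a=16/3 m (b=L-a=32/3):
  M_2 = M₀x/L - M₀  [x>a] = 18·(64/5)/16 - 18 = -18/5 kN·m
Load 3 — point force P=13 kN at a=4 m (b=L-a=12):
  M_3 = Pa(L-x)/L  [x>a] = 13·4·(16-(64/5))/16 = 52/5 kN·m
Load 4 — applied couple M₀=-18 kN·m at a=8 m (b=L-a=8):
  M_4 = M₀x/L - M₀  [x>a] = (-18)·(64/5)/16 - (-18) = 18/5 kN·m
Superposition: M = Σ M_i = 25876/125 kN·m ≈ 207.008000 kN·m

M(64/5) = 25876/125 kN·m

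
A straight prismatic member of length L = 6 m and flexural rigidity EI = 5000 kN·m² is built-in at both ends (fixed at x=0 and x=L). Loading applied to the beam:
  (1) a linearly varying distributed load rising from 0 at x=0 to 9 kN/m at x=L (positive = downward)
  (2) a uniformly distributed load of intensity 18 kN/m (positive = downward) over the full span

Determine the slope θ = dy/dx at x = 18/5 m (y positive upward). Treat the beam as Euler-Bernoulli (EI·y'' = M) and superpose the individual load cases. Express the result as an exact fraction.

θ(18/5) = 1458/390625 rad

Load 1 — triangular load w₀=9 kN/m (0→w₀ over full span):
  θ_1 = -w₀(2x(L-x)(L-2x)(x+2L)+x²(L-x)²)/(120LEI) = -9·(2·(18/5)·(6-(18/5))·(6-2·(18/5))·((18/5)+2·6)+(18/5)²·(6-(18/5))²)/(120·6·5000) = 243/390625 rad
Load 2 — uniform load w=18 kN/m over full span:
  θ_2 = -wx(L-x)(L-2x)/(12EI) = -18·(18/5)·(6-(18/5))·(6-2·(18/5))/(12·5000) = 243/78125 rad
Superposition: θ = Σ θ_i = 1458/390625 rad ≈ 0.003732 rad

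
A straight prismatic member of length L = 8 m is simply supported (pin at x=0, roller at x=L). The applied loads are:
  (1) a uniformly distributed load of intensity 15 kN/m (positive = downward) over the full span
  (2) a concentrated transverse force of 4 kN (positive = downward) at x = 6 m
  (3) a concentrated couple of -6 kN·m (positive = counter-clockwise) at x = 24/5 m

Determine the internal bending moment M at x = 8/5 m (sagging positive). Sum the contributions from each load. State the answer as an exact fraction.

Load 1 — uniform load w=15 kN/m over full span:
  M_1 = wx(L-x)/2 = 15·(8/5)·(8-(8/5))/2 = 384/5 kN·m
Load 2 — point force P=4 kN at a=6 m (b=L-a=2):
  M_2 = Pbx/L  [x≤a] = 4·2·(8/5)/8 = 8/5 kN·m
Load 3 — applied couple M₀=-6 kN·m at a=24/5 m (b=L-a=16/5):
  M_3 = M₀x/L  [x≤a] = (-6)·(8/5)/8 = -6/5 kN·m
Superposition: M = Σ M_i = 386/5 kN·m ≈ 77.200000 kN·m

M(8/5) = 386/5 kN·m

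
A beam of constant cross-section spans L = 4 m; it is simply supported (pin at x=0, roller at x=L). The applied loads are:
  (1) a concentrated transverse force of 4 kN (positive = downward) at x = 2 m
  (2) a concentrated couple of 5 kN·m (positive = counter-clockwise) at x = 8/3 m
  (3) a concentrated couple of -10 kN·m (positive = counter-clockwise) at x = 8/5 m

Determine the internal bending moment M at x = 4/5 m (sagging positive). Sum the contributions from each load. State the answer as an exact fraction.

Load 1 — point force P=4 kN at a=2 m (b=L-a=2):
  M_1 = Pbx/L  [x≤a] = 4·2·(4/5)/4 = 8/5 kN·m
Load 2 — applied couple M₀=5 kN·m at a=8/3 m (b=L-a=4/3):
  M_2 = M₀x/L  [x≤a] = 5·(4/5)/4 = 1 kN·m
Load 3 — applied couple M₀=-10 kN·m at a=8/5 m (b=L-a=12/5):
  M_3 = M₀x/L  [x≤a] = (-10)·(4/5)/4 = -2 kN·m
Superposition: M = Σ M_i = 3/5 kN·m ≈ 0.600000 kN·m

M(4/5) = 3/5 kN·m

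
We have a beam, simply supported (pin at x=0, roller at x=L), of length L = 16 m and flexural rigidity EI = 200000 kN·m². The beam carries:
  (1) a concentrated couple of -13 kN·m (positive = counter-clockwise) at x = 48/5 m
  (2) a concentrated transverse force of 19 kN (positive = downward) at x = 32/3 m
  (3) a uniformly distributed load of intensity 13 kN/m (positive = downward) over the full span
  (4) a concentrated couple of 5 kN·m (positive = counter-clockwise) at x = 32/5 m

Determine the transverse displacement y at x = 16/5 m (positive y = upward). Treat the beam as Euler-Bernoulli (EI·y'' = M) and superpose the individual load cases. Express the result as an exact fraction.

y(16/5) = -5746118/158203125 m

Load 1 — applied couple M₀=-13 kN·m at a=48/5 m (b=L-a=32/5):
  y_1 = (M₀x³/(6L)+C₁x)/EI  [x≤a] with C₁=M₀(3b²-L²)/(6L)=1352/75 = ((-13)·(16/5)³/(6·16)+(1352/75)·(16/5))/200000 = 104/390625 m
Load 2 — point force P=19 kN at a=32/3 m (b=L-a=16/3):
  y_2 = -Pbx(L²-b²-x²)/(6LEI)  [x≤a] = -19·(16/3)·(16/5)·(16²-(16/3)²-(16/5)²)/(6·16·200000) = -116128/31640625 m
Load 3 — uniform load w=13 kN/m over full span:
  y_3 = -wx(L³-2Lx²+x³)/(24EI) = -13·(16/5)·(16³-2·16·(16/5)²+(16/5)³)/(24·200000) = -193024/5859375 m
Load 4 — applied couple M₀=5 kN·m at a=32/5 m (b=L-a=48/5):
  y_4 = (M₀x³/(6L)+C₁x)/EI  [x≤a] with C₁=M₀(3b²-L²)/(6L)=16/15 = (5·(16/5)³/(6·16)+(16/15)·(16/5))/200000 = 2/78125 m
Superposition: y = Σ y_i = -5746118/158203125 m ≈ -0.036321 m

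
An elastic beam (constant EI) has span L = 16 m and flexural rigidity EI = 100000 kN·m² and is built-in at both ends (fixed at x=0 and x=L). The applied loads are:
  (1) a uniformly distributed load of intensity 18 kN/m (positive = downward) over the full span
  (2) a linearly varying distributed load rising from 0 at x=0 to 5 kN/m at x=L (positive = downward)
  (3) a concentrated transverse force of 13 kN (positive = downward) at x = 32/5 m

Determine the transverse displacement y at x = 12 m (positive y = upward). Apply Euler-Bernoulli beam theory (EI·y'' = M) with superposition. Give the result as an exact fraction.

y(12) = -3943/187500 m

Load 1 — uniform load w=18 kN/m over full span:
  y_1 = -wx²(L-x)²/(24EI) = -18·12²·(16-12)²/(24·100000) = -54/3125 m
Load 2 — triangular load w₀=5 kN/m (0→w₀ over full span):
  y_2 = -w₀x²(L-x)²(x+2L)/(120LEI) = -5·12²·(16-12)²·(12+2·16)/(120·16·100000) = -33/12500 m
Load 3 — point force P=13 kN at a=32/5 m (b=L-a=48/5):
  y_3 = -Pa²(L-x)²(3bL-(3b+a)(L-x))/(6L³EI)  [x>a] = -13·(32/5)²·(16-12)²·(3·(48/5)·16-(3·(48/5)+(32/5))·(16-12))/(6·16³·100000) = -52/46875 m
Superposition: y = Σ y_i = -3943/187500 m ≈ -0.021029 m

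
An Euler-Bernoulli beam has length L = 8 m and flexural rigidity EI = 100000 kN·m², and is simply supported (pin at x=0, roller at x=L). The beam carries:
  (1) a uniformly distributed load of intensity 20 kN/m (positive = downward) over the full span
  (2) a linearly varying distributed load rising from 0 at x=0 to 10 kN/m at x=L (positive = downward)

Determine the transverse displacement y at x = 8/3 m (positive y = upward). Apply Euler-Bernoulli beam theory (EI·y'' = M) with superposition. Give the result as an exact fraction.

Load 1 — uniform load w=20 kN/m over full span:
  y_1 = -wx(L³-2Lx²+x³)/(24EI) = -20·(8/3)·(8³-2·8·(8/3)²+(8/3)³)/(24·100000) = -1408/151875 m
Load 2 — triangular load w₀=10 kN/m (0→w₀ over full span):
  y_2 = -w₀x(7L⁴-10L²x²+3x⁴)/(360LEI) = -10·(8/3)·(7·8⁴-10·8²·(8/3)²+3·(8/3)⁴)/(360·8·100000) = -1024/455625 m
Superposition: y = Σ y_i = -5248/455625 m ≈ -0.011518 m

y(8/3) = -5248/455625 m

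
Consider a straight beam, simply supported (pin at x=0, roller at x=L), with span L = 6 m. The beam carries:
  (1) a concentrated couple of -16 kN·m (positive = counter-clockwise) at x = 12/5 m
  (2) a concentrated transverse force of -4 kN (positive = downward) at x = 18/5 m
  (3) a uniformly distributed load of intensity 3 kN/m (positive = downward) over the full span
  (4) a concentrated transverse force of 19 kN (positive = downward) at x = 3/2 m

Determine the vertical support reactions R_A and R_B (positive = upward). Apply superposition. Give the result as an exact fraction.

R_A = 1139/60 kN, R_B = 841/60 kN

Load 1 — applied couple M₀=-16 kN·m at a=12/5 m (b=L-a=18/5):
  R_A = M₀/L = (-16)/6 = -8/3 kN
  R_B = -M₀/L = -(-16)/6 = 8/3 kN
Load 2 — point force P=-4 kN at a=18/5 m (b=L-a=12/5):
  R_A = Pb/L = (-4)·(12/5)/6 = -8/5 kN
  R_B = Pa/L = (-4)·(18/5)/6 = -12/5 kN
Load 3 — uniform load w=3 kN/m over full span:
  R_A = wL/2 = 3·6/2 = 9 kN
  R_B = wL/2 = 3·6/2 = 9 kN
Load 4 — point force P=19 kN at a=3/2 m (b=L-a=9/2):
  R_A = Pb/L = 19·(9/2)/6 = 57/4 kN
  R_B = Pa/L = 19·(3/2)/6 = 19/4 kN
Superposition: R_A = 1139/60 kN, R_B = 841/60 kN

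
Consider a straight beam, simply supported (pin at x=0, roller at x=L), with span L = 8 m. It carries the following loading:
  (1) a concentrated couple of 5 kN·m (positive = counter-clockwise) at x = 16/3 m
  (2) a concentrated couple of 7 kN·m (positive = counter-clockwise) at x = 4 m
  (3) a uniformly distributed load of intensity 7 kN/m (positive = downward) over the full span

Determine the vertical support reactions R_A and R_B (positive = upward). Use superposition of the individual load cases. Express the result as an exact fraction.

Load 1 — applied couple M₀=5 kN·m at a=16/3 m (b=L-a=8/3):
  R_A = M₀/L = 5/8 kN
  R_B = -M₀/L = -5/8 kN
Load 2 — applied couple M₀=7 kN·m at a=4 m (b=L-a=4):
  R_A = M₀/L = 7/8 kN
  R_B = -M₀/L = -7/8 kN
Load 3 — uniform load w=7 kN/m over full span:
  R_A = wL/2 = 7·8/2 = 28 kN
  R_B = wL/2 = 7·8/2 = 28 kN
Superposition: R_A = 59/2 kN, R_B = 53/2 kN

R_A = 59/2 kN, R_B = 53/2 kN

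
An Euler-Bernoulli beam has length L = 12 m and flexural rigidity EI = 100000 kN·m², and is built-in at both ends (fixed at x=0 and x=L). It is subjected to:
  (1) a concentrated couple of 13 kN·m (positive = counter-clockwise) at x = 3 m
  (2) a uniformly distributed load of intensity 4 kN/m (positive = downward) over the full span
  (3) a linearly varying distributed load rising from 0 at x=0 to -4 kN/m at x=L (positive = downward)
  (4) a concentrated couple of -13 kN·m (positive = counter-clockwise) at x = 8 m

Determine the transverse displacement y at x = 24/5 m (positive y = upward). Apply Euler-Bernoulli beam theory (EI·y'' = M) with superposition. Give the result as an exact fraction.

y(24/5) = -1585441/3125000000 m

Load 1 — applied couple M₀=13 kN·m at a=3 m (b=L-a=9):
  y_1 = (R_Ax³/6 - M_Ax²/2 - M₀(x-a)²/2)/EI  [x>a] with R_A=39/32, M_A=-39/16 = ((39/32)·(24/5)³/6 - (-39/16)·(24/5)²/2 - 13·((24/5)-3)²/2)/100000 = 7371/25000000 m
Load 2 — uniform load w=4 kN/m over full span:
  y_2 = -wx²(L-x)²/(24EI) = -4·(24/5)²·(12-(24/5))²/(24·100000) = -3888/1953125 m
Load 3 — triangular load w₀=-4 kN/m (0→w₀ over full span):
  y_3 = -w₀x²(L-x)²(x+2L)/(120LEI) = -(-4)·(24/5)²·(12-(24/5))²·((24/5)+2·12)/(120·12·100000) = 46656/48828125 m
Load 4 — applied couple M₀=-13 kN·m at a=8 m (b=L-a=4):
  y_4 = (R_Ax³/6 - M_Ax²/2)/EI  [x≤a] with R_A=-13/9, M_A=-13/3 = ((-13/9)·(24/5)³/6 - (-13/3)·(24/5)²/2)/100000 = 91/390625 m
Superposition: y = Σ y_i = -1585441/3125000000 m ≈ -0.000507 m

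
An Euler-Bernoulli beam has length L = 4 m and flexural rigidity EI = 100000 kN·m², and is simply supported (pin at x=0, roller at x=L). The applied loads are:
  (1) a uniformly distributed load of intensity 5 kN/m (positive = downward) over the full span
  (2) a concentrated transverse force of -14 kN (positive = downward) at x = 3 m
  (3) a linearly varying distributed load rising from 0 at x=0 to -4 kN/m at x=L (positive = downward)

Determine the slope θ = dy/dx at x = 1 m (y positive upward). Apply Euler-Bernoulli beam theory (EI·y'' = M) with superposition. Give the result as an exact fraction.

Load 1 — uniform load w=5 kN/m over full span:
  θ_1 = -w(L³-6Lx²+4x³)/(24EI) = -5·(4³-6·4·1²+4·1³)/(24·100000) = -11/120000 rad
Load 2 — point force P=-14 kN at a=3 m (b=L-a=1):
  θ_2 = -Pb(L²-b²-3x²)/(6LEI)  [x≤a] = -(-14)·1·(4²-1²-3·1²)/(6·4·100000) = 7/100000 rad
Load 3 — triangular load w₀=-4 kN/m (0→w₀ over full span):
  θ_3 = -w₀(7L⁴-30L²x²+15x⁴)/(360LEI) = -(-4)·(7·4⁴-30·4²·1²+15·1⁴)/(360·4·100000) = 1327/36000000 rad
Superposition: θ = Σ θ_i = 547/36000000 rad ≈ 0.000015 rad

θ(1) = 547/36000000 rad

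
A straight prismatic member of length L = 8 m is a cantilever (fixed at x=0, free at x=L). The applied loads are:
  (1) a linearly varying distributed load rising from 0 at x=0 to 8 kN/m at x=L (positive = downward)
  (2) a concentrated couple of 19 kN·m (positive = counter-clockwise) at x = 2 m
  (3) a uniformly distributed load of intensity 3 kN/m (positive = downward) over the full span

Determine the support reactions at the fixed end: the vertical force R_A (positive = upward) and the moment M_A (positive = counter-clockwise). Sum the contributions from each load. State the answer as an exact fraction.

Load 1 — triangular load w₀=8 kN/m (0→w₀ over full span):
  R_A = w₀L/2 = 8·8/2 = 32 kN
  M_A = w₀L²/3 = 8·8²/3 = 512/3 kN·m
Load 2 — applied couple M₀=19 kN·m at a=2 m (b=L-a=6):
  R_A = 0 kN
  M_A = -M₀ = -19 kN·m
Load 3 — uniform load w=3 kN/m over full span:
  R_A = wL = 3·8 = 24 kN
  M_A = wL²/2 = 3·8²/2 = 96 kN·m
Superposition: R_A = 56 kN, M_A = 743/3 kN·m

R_A = 56 kN, M_A = 743/3 kN·m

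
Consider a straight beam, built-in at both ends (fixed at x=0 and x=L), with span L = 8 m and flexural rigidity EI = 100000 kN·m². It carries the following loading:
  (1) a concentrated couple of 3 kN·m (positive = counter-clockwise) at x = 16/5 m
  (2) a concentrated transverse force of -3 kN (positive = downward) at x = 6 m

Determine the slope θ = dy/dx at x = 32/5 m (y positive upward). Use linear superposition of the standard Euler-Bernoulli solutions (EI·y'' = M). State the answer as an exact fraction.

Load 1 — applied couple M₀=3 kN·m at a=16/5 m (b=L-a=24/5):
  θ_1 = (R_Ax²/2 - M_Ax - M₀(x-a))/EI  [x>a] with R_A=27/50, M_A=9/25 = ((27/50)·(32/5)²/2 - (9/25)·(32/5) - 3·((32/5)-(16/5)))/100000 = -33/3906250 rad
Load 2 — point force P=-3 kN at a=6 m (b=L-a=2):
  θ_2 = Pa²(L-x)(2bL-(3b+a)(L-x))/(2L³EI)  [x>a] = (-3)·6²·(8-(32/5))·(2·2·8-(3·2+6)·(8-(32/5)))/(2·8³·100000) = -27/1250000 rad
Superposition: θ = Σ θ_i = -939/31250000 rad ≈ -0.000030 rad

θ(32/5) = -939/31250000 rad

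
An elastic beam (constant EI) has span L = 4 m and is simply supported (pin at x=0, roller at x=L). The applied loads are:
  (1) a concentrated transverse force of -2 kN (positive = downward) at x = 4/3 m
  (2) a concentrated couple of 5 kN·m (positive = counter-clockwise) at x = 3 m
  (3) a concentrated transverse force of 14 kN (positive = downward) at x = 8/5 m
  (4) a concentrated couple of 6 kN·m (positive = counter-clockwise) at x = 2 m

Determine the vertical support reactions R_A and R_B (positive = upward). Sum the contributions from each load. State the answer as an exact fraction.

R_A = 589/60 kN, R_B = 131/60 kN

Load 1 — point force P=-2 kN at a=4/3 m (b=L-a=8/3):
  R_A = Pb/L = (-2)·(8/3)/4 = -4/3 kN
  R_B = Pa/L = (-2)·(4/3)/4 = -2/3 kN
Load 2 — applied couple M₀=5 kN·m at a=3 m (b=L-a=1):
  R_A = M₀/L = 5/4 kN
  R_B = -M₀/L = -5/4 kN
Load 3 — point force P=14 kN at a=8/5 m (b=L-a=12/5):
  R_A = Pb/L = 14·(12/5)/4 = 42/5 kN
  R_B = Pa/L = 14·(8/5)/4 = 28/5 kN
Load 4 — applied couple M₀=6 kN·m at a=2 m (b=L-a=2):
  R_A = M₀/L = 6/4 = 3/2 kN
  R_B = -M₀/L = -6/4 = -3/2 kN
Superposition: R_A = 589/60 kN, R_B = 131/60 kN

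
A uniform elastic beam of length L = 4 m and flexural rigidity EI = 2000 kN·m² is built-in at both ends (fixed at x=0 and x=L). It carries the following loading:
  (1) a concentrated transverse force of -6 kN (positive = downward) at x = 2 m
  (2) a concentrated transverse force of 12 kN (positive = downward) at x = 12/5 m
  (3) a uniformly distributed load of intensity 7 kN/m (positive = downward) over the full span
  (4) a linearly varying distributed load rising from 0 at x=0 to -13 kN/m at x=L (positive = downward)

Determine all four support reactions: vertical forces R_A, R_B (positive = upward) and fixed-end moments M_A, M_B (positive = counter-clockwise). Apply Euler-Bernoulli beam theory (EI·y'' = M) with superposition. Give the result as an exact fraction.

R_A = 928/125 kN, M_A = 501/125 kN·m, R_B = 72/125 kN, M_B = -1067/375 kN·m

Load 1 — point force P=-6 kN at a=2 m (b=L-a=2):
  R_A = Pb²(3a+b)/L³ = (-6)·2²·(3·2+2)/4³ = -3 kN
  M_A = Pab²/L² = (-6)·2·2²/4² = -3 kN·m
  R_B = Pa²(a+3b)/L³ = (-6)·2²·(2+3·2)/4³ = -3 kN
  M_B = -Pa²b/L² = -(-6)·2²·2/4² = 3 kN·m
Load 2 — point force P=12 kN at a=12/5 m (b=L-a=8/5):
  R_A = Pb²(3a+b)/L³ = 12·(8/5)²·(3·(12/5)+(8/5))/4³ = 528/125 kN
  M_A = Pab²/L² = 12·(12/5)·(8/5)²/4² = 576/125 kN·m
  R_B = Pa²(a+3b)/L³ = 12·(12/5)²·((12/5)+3·(8/5))/4³ = 972/125 kN
  M_B = -Pa²b/L² = -12·(12/5)²·(8/5)/4² = -864/125 kN·m
Load 3 — uniform load w=7 kN/m over full span:
  R_A = wL/2 = 7·4/2 = 14 kN
  M_A = wL²/12 = 7·4²/12 = 28/3 kN·m
  R_B = wL/2 = 7·4/2 = 14 kN
  M_B = -wL²/12 = -7·4²/12 = -28/3 kN·m
Load 4 — triangular load w₀=-13 kN/m (0→w₀ over full span):
  R_A = 3w₀L/20 = 3·(-13)·4/20 = -39/5 kN
  M_A = w₀L²/30 = (-13)·4²/30 = -104/15 kN·m
  R_B = 7w₀L/20 = 7·(-13)·4/20 = -91/5 kN
  M_B = -w₀L²/20 = -(-13)·4²/20 = 52/5 kN·m
Superposition: R_A = 928/125 kN, M_A = 501/125 kN·m, R_B = 72/125 kN, M_B = -1067/375 kN·m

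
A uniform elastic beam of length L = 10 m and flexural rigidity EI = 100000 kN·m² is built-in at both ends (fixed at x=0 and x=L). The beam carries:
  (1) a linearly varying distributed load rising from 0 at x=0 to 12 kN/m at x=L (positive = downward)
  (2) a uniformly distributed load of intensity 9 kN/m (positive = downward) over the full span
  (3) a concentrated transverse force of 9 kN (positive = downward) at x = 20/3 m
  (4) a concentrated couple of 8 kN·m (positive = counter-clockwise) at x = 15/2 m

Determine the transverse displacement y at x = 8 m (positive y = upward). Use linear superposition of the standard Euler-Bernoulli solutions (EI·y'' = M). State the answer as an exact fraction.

Load 1 — triangular load w₀=12 kN/m (0→w₀ over full span):
  y_1 = -w₀x²(L-x)²(x+2L)/(120LEI) = -12·8²·(10-8)²·(8+2·10)/(120·10·100000) = -56/78125 m
Load 2 — uniform load w=9 kN/m over full span:
  y_2 = -wx²(L-x)²/(24EI) = -9·8²·(10-8)²/(24·100000) = -3/3125 m
Load 3 — point force P=9 kN at a=20/3 m (b=L-a=10/3):
  y_3 = -Pa²(L-x)²(3bL-(3b+a)(L-x))/(6L³EI)  [x>a] = -9·(20/3)²·(10-8)²·(3·(10/3)·10-(3·(10/3)+(20/3))·(10-8))/(6·10³·100000) = -1/5625 m
Load 4 — applied couple M₀=8 kN·m at a=15/2 m (b=L-a=5/2):
  y_4 = (R_Ax³/6 - M_Ax²/2 - M₀(x-a)²/2)/EI  [x>a] with R_A=9/10, M_A=5/2 = ((9/10)·8³/6 - (5/2)·8²/2 - 8·(8-(15/2))²/2)/100000 = -21/500000 m
Superposition: y = Σ y_i = -42673/22500000 m ≈ -0.001897 m

y(8) = -42673/22500000 m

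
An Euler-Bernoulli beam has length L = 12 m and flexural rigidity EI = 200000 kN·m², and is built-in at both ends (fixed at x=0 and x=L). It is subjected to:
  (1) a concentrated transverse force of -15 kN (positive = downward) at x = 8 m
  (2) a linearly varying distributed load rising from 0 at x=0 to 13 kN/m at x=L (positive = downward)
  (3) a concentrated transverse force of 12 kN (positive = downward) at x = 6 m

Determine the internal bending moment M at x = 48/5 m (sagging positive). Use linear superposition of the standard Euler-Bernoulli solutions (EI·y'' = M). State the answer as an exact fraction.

M(48/5) = -138/125 kN·m

Load 1 — point force P=-15 kN at a=8 m (b=L-a=4):
  M_1 = Pa²(a+3b)(L-x)/L³ - Pa²b/L²  [x>a] = (-15)·8²·(8+3·4)·(12-(48/5))/12³ - (-15)·8²·4/12² = 0 kN·m
Load 2 — triangular load w₀=13 kN/m (0→w₀ over full span):
  M_2 = 3w₀Lx/20 - w₀L²/30 - w₀x³/(6L) = 3·13·12·(48/5)/20 - 13·12²/30 - 13·(48/5)³/(6·12) = 312/125 kN·m
Load 3 — point force P=12 kN at a=6 m (b=L-a=6):
  M_3 = Pa²(a+3b)(L-x)/L³ - Pa²b/L²  [x>a] = 12·6²·(6+3·6)·(12-(48/5))/12³ - 12·6²·6/12² = -18/5 kN·m
Superposition: M = Σ M_i = -138/125 kN·m ≈ -1.104000 kN·m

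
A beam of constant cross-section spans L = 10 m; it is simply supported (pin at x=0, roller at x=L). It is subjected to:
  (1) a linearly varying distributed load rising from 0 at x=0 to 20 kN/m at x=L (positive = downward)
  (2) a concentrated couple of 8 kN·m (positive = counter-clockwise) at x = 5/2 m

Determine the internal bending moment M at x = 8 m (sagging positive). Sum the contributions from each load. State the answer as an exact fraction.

Load 1 — triangular load w₀=20 kN/m (0→w₀ over full span):
  M_1 = w₀Lx/6 - w₀x³/(6L) = 20·10·8/6 - 20·8³/(6·10) = 96 kN·m
Load 2 — applied couple M₀=8 kN·m at a=5/2 m (b=L-a=15/2):
  M_2 = M₀x/L - M₀  [x>a] = 8·8/10 - 8 = -8/5 kN·m
Superposition: M = Σ M_i = 472/5 kN·m ≈ 94.400000 kN·m

M(8) = 472/5 kN·m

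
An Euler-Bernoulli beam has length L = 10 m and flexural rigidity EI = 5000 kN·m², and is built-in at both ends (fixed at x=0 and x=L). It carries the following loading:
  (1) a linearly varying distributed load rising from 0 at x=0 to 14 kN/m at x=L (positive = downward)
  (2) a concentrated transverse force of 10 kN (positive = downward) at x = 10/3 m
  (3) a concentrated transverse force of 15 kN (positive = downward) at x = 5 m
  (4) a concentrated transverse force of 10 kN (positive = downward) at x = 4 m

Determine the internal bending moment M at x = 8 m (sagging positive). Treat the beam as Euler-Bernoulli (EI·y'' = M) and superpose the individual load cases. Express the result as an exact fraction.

M(8) = -5999/900 kN·m

Load 1 — triangular load w₀=14 kN/m (0→w₀ over full span):
  M_1 = 3w₀Lx/20 - w₀L²/30 - w₀x³/(6L) = 3·14·10·8/20 - 14·10²/30 - 14·8³/(6·10) = 28/15 kN·m
Load 2 — point force P=10 kN at a=10/3 m (b=L-a=20/3):
  M_2 = Pa²(a+3b)(L-x)/L³ - Pa²b/L²  [x>a] = 10·(10/3)²·((10/3)+3·(20/3))·(10-8)/10³ - 10·(10/3)²·(20/3)/10² = -20/9 kN·m
Load 3 — point force P=15 kN at a=5 m (b=L-a=5):
  M_3 = Pa²(a+3b)(L-x)/L³ - Pa²b/L²  [x>a] = 15·5²·(5+3·5)·(10-8)/10³ - 15·5²·5/10² = -15/4 kN·m
Load 4 — point force P=10 kN at a=4 m (b=L-a=6):
  M_4 = Pa²(a+3b)(L-x)/L³ - Pa²b/L²  [x>a] = 10·4²·(4+3·6)·(10-8)/10³ - 10·4²·6/10² = -64/25 kN·m
Superposition: M = Σ M_i = -5999/900 kN·m ≈ -6.665556 kN·m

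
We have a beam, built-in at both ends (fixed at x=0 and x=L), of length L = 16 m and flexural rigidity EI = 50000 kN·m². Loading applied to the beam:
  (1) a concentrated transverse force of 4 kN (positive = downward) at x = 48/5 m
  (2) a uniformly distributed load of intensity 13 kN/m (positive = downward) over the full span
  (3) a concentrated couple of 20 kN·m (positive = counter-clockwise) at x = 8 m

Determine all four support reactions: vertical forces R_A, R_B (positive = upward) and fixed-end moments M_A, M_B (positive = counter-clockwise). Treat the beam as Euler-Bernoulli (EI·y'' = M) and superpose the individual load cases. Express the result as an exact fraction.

Load 1 — point force P=4 kN at a=48/5 m (b=L-a=32/5):
  R_A = Pb²(3a+b)/L³ = 4·(32/5)²·(3·(48/5)+(32/5))/16³ = 176/125 kN
  M_A = Pab²/L² = 4·(48/5)·(32/5)²/16² = 768/125 kN·m
  R_B = Pa²(a+3b)/L³ = 4·(48/5)²·((48/5)+3·(32/5))/16³ = 324/125 kN
  M_B = -Pa²b/L² = -4·(48/5)²·(32/5)/16² = -1152/125 kN·m
Load 2 — uniform load w=13 kN/m over full span:
  R_A = wL/2 = 13·16/2 = 104 kN
  M_A = wL²/12 = 13·16²/12 = 832/3 kN·m
  R_B = wL/2 = 13·16/2 = 104 kN
  M_B = -wL²/12 = -13·16²/12 = -832/3 kN·m
Load 3 — applied couple M₀=20 kN·m at a=8 m (b=L-a=8):
  R_A = 6M₀ab/L³ = 6·20·8·8/16³ = 15/8 kN
  M_A = M₀b(2a-b)/L² = 20·8·(2·8-8)/16² = 5 kN·m
  R_B = -6M₀ab/L³ = -6·20·8·8/16³ = -15/8 kN
  M_B = M₀a(2b-a)/L² = 20·8·(2·8-8)/16² = 5 kN·m
Superposition: R_A = 107283/1000 kN, M_A = 108179/375 kN·m, R_B = 104717/1000 kN, M_B = -105581/375 kN·m

R_A = 107283/1000 kN, M_A = 108179/375 kN·m, R_B = 104717/1000 kN, M_B = -105581/375 kN·m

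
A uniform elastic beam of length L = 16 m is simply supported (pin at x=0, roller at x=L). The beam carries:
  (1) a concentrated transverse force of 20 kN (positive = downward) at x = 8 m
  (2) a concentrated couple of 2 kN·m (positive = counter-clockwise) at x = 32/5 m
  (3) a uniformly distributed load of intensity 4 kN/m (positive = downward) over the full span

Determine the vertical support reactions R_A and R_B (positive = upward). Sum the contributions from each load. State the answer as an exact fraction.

Load 1 — point force P=20 kN at a=8 m (b=L-a=8):
  R_A = Pb/L = 20·8/16 = 10 kN
  R_B = Pa/L = 20·8/16 = 10 kN
Load 2 — applied couple M₀=2 kN·m at a=32/5 m (b=L-a=48/5):
  R_A = M₀/L = 2/16 = 1/8 kN
  R_B = -M₀/L = -2/16 = -1/8 kN
Load 3 — uniform load w=4 kN/m over full span:
  R_A = wL/2 = 4·16/2 = 32 kN
  R_B = wL/2 = 4·16/2 = 32 kN
Superposition: R_A = 337/8 kN, R_B = 335/8 kN

R_A = 337/8 kN, R_B = 335/8 kN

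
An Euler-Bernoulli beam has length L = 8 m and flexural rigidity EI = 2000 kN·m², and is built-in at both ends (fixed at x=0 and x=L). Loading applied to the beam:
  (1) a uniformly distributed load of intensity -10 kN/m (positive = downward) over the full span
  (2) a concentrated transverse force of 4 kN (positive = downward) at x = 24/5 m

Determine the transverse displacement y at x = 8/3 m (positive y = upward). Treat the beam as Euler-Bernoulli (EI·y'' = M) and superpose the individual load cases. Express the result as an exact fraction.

y(8/3) = 147712/3796875 m

Load 1 — uniform load w=-10 kN/m over full span:
  y_1 = -wx²(L-x)²/(24EI) = -(-10)·(8/3)²·(8-(8/3))²/(24·2000) = 256/6075 m
Load 2 — point force P=4 kN at a=24/5 m (b=L-a=16/5):
  y_2 = -Pb²x²(3aL-(3a+b)x)/(6L³EI)  [x≤a] = -4·(16/5)²·(8/3)²·(3·(24/5)·8-(3·(24/5)+(16/5))·(8/3))/(6·8³·2000) = -4096/1265625 m
Superposition: y = Σ y_i = 147712/3796875 m ≈ 0.038904 m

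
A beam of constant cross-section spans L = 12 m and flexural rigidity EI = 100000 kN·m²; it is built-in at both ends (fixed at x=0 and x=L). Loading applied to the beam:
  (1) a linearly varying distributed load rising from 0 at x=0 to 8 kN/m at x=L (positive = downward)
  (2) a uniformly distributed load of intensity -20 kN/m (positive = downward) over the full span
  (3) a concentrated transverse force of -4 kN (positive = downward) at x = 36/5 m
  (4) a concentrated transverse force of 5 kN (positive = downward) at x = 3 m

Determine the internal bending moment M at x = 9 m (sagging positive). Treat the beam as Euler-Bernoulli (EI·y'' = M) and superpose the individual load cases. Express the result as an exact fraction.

M(9) = -84531/4000 kN·m

Load 1 — triangular load w₀=8 kN/m (0→w₀ over full span):
  M_1 = 3w₀Lx/20 - w₀L²/30 - w₀x³/(6L) = 3·8·12·9/20 - 8·12²/30 - 8·9³/(6·12) = 51/5 kN·m
Load 2 — uniform load w=-20 kN/m over full span:
  M_2 = wLx/2 - wL²/12 - wx²/2 = (-20)·12·9/2 - (-20)·12²/12 - (-20)·9²/2 = -30 kN·m
Load 3 — point force P=-4 kN at a=36/5 m (b=L-a=24/5):
  M_3 = Pa²(a+3b)(L-x)/L³ - Pa²b/L²  [x>a] = (-4)·(36/5)²·((36/5)+3·(24/5))·(12-9)/12³ - (-4)·(36/5)²·(24/5)/12² = -108/125 kN·m
Load 4 — point force P=5 kN at a=3 m (b=L-a=9):
  M_4 = Pa²(a+3b)(L-x)/L³ - Pa²b/L²  [x>a] = 5·3²·(3+3·9)·(12-9)/12³ - 5·3²·9/12² = -15/32 kN·m
Superposition: M = Σ M_i = -84531/4000 kN·m ≈ -21.132750 kN·m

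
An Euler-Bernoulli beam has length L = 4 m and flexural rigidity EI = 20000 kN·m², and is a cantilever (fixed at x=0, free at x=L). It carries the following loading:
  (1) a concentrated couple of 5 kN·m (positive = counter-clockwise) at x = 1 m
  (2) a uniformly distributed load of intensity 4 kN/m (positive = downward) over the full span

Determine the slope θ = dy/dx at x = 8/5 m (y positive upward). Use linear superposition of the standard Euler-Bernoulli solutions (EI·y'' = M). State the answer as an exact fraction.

Load 1 — applied couple M₀=5 kN·m at a=1 m (b=L-a=3):
  θ_1 = M₀a/EI  [x>a] = 5·1/20000 = 1/4000 rad
Load 2 — uniform load w=4 kN/m over full span:
  θ_2 = -wx(x²-3Lx+3L²)/(6EI) = -4·(8/5)·((8/5)²-3·4·(8/5)+3·4²)/(6·20000) = -392/234375 rad
Superposition: θ = Σ θ_i = -10669/7500000 rad ≈ -0.001423 rad

θ(8/5) = -10669/7500000 rad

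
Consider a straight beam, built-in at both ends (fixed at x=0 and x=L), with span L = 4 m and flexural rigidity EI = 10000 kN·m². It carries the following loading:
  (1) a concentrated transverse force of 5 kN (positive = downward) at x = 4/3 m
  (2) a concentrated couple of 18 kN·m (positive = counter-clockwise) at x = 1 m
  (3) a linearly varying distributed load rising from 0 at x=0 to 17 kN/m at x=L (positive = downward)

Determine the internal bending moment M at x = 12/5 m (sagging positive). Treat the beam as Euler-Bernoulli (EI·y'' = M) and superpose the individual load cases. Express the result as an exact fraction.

M(12/5) = 100951/27000 kN·m

Load 1 — point force P=5 kN at a=4/3 m (b=L-a=8/3):
  M_1 = Pa²(a+3b)(L-x)/L³ - Pa²b/L²  [x>a] = 5·(4/3)²·((4/3)+3·(8/3))·(4-(12/5))/4³ - 5·(4/3)²·(8/3)/4² = 16/27 kN·m
Load 2 — applied couple M₀=18 kN·m at a=1 m (b=L-a=3):
  M_2 = R_Ax - M_A - M₀  [x>a] with R_A=81/16, M_A=-27/8 = (81/16)·(12/5) - (-27/8) - 18 = -99/40 kN·m
Load 3 — triangular load w₀=17 kN/m (0→w₀ over full span):
  M_3 = 3w₀Lx/20 - w₀L²/30 - w₀x³/(6L) = 3·17·4·(12/5)/20 - 17·4²/30 - 17·(12/5)³/(6·4) = 2108/375 kN·m
Superposition: M = Σ M_i = 100951/27000 kN·m ≈ 3.738926 kN·m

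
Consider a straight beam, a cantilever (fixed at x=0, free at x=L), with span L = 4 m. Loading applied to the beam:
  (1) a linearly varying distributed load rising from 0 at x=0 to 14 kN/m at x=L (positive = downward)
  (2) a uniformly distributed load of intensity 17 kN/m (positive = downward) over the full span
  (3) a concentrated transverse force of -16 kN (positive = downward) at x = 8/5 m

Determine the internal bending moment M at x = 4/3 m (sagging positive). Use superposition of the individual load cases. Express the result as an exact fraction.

M(4/3) = -38432/405 kN·m

Load 1 — triangular load w₀=14 kN/m (0→w₀ over full span):
  M_1 = w₀Lx/2 - w₀L²/3 - w₀x³/(6L) = 14·4·(4/3)/2 - 14·4²/3 - 14·(4/3)³/(6·4) = -3136/81 kN·m
Load 2 — uniform load w=17 kN/m over full span:
  M_2 = -w(L-x)²/2 = -17·(4-(4/3))²/2 = -544/9 kN·m
Load 3 — point force P=-16 kN at a=8/5 m (b=L-a=12/5):
  M_3 = -P(a-x)  [x≤a] = -(-16)·((8/5)-(4/3)) = 64/15 kN·m
Superposition: M = Σ M_i = -38432/405 kN·m ≈ -94.893827 kN·m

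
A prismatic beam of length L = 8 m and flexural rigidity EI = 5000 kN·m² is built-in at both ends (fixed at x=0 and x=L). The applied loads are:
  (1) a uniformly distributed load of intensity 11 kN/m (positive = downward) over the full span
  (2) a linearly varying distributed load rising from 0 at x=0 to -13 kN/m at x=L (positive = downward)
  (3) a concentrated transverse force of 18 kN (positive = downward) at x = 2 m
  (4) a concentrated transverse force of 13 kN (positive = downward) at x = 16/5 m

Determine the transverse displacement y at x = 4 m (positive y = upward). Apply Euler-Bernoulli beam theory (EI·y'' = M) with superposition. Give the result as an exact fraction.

y(4) = -4831/234375 m

Load 1 — uniform load w=11 kN/m over full span:
  y_1 = -wx²(L-x)²/(24EI) = -11·4²·(8-4)²/(24·5000) = -44/1875 m
Load 2 — triangular load w₀=-13 kN/m (0→w₀ over full span):
  y_2 = -w₀x²(L-x)²(x+2L)/(120LEI) = -(-13)·4²·(8-4)²·(4+2·8)/(120·8·5000) = 26/1875 m
Load 3 — point force P=18 kN at a=2 m (b=L-a=6):
  y_3 = -Pa²(L-x)²(3bL-(3b+a)(L-x))/(6L³EI)  [x>a] = -18·2²·(8-4)²·(3·6·8-(3·6+2)·(8-4))/(6·8³·5000) = -3/625 m
Load 4 — point force P=13 kN at a=16/5 m (b=L-a=24/5):
  y_4 = -Pa²(L-x)²(3bL-(3b+a)(L-x))/(6L³EI)  [x>a] = -13·(16/5)²·(8-4)²·(3·(24/5)·8-(3·(24/5)+(16/5))·(8-4))/(6·8³·5000) = -1456/234375 m
Superposition: y = Σ y_i = -4831/234375 m ≈ -0.020612 m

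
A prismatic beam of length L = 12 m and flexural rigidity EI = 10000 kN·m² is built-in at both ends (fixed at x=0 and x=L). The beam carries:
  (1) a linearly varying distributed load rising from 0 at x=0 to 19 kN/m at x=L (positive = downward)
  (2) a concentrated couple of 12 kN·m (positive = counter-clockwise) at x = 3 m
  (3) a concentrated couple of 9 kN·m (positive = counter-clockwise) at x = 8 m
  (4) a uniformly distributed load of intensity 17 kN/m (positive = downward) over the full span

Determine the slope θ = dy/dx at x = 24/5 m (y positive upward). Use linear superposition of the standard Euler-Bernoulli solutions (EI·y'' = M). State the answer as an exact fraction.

Load 1 — triangular load w₀=19 kN/m (0→w₀ over full span):
  θ_1 = -w₀(2x(L-x)(L-2x)(x+2L)+x²(L-x)²)/(120LEI) = -19·(2·(24/5)·(12-(24/5))·(12-2·(24/5))·((24/5)+2·12)+(24/5)²·(12-(24/5))²)/(120·12·10000) = -3078/390625 rad
Load 2 — applied couple M₀=12 kN·m at a=3 m (b=L-a=9):
  θ_2 = (R_Ax²/2 - M_Ax - M₀(x-a))/EI  [x>a] with R_A=9/8, M_A=-9/4 = ((9/8)·(24/5)²/2 - (-9/4)·(24/5) - 12·((24/5)-3))/10000 = 27/125000 rad
Load 3 — applied couple M₀=9 kN·m at a=8 m (b=L-a=4):
  θ_3 = (R_Ax²/2 - M_Ax)/EI  [x≤a] with R_A=1, M_A=3 = (1·(24/5)²/2 - 3·(24/5))/10000 = -9/31250 rad
Load 4 — uniform load w=17 kN/m over full span:
  θ_4 = -wx(L-x)(L-2x)/(12EI) = -17·(24/5)·(12-(24/5))·(12-2·(24/5))/(12·10000) = -918/78125 rad
Superposition: θ = Σ θ_i = -61569/3125000 rad ≈ -0.019702 rad

θ(24/5) = -61569/3125000 rad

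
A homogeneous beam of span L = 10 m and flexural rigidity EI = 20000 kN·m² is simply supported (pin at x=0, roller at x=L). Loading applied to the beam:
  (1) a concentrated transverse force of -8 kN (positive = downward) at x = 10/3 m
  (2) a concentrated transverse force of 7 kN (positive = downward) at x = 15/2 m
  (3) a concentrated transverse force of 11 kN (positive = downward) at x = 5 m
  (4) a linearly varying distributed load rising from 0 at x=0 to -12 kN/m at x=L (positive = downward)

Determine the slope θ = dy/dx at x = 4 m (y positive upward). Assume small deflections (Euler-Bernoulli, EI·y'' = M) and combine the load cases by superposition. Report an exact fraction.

Load 1 — point force P=-8 kN at a=10/3 m (b=L-a=20/3):
  θ_1 = -Pa(2L²-6Lx+3x²+a²)/(6LEI)  [x>a] = -(-8)·(10/3)·(2·10²-6·10·4+3·4²+(10/3)²)/(6·10·20000) = 43/101250 rad
Load 2 — point force P=7 kN at a=15/2 m (b=L-a=5/2):
  θ_2 = -Pb(L²-b²-3x²)/(6LEI)  [x≤a] = -7·(5/2)·(10²-(5/2)²-3·4²)/(6·10·20000) = -427/640000 rad
Load 3 — point force P=11 kN at a=5 m (b=L-a=5):
  θ_3 = -Pb(L²-b²-3x²)/(6LEI)  [x≤a] = -11·5·(10²-5²-3·4²)/(6·10·20000) = -99/80000 rad
Load 4 — triangular load w₀=-12 kN/m (0→w₀ over full span):
  θ_4 = -w₀(7L⁴-30L²x²+15x⁴)/(360LEI) = -(-12)·(7·10⁴-30·10²·4²+15·4⁴)/(360·10·20000) = 323/75000 rad
Superposition: θ = Σ θ_i = 732673/259200000 rad ≈ 0.002827 rad

θ(4) = 732673/259200000 rad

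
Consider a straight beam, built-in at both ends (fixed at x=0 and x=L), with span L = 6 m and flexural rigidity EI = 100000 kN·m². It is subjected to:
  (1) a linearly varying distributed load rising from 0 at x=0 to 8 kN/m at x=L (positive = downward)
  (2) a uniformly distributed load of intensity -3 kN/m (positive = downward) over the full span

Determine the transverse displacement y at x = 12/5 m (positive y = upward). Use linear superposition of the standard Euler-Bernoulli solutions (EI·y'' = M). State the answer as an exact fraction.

Load 1 — triangular load w₀=8 kN/m (0→w₀ over full span):
  y_1 = -w₀x²(L-x)²(x+2L)/(120LEI) = -8·(12/5)²·(6-(12/5))²·((12/5)+2·6)/(120·6·100000) = -5832/48828125 m
Load 2 — uniform load w=-3 kN/m over full span:
  y_2 = -wx²(L-x)²/(24EI) = -(-3)·(12/5)²·(6-(12/5))²/(24·100000) = 729/7812500 m
Superposition: y = Σ y_i = -5103/195312500 m ≈ -0.000026 m

y(12/5) = -5103/195312500 m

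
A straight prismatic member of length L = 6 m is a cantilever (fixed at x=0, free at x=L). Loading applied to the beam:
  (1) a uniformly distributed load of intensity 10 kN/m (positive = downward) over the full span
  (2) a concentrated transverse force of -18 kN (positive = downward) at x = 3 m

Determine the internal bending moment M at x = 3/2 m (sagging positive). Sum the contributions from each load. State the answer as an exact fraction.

M(3/2) = -297/4 kN·m

Load 1 — uniform load w=10 kN/m over full span:
  M_1 = -w(L-x)²/2 = -10·(6-(3/2))²/2 = -405/4 kN·m
Load 2 — point force P=-18 kN at a=3 m (b=L-a=3):
  M_2 = -P(a-x)  [x≤a] = -(-18)·(3-(3/2)) = 27 kN·m
Superposition: M = Σ M_i = -297/4 kN·m ≈ -74.250000 kN·m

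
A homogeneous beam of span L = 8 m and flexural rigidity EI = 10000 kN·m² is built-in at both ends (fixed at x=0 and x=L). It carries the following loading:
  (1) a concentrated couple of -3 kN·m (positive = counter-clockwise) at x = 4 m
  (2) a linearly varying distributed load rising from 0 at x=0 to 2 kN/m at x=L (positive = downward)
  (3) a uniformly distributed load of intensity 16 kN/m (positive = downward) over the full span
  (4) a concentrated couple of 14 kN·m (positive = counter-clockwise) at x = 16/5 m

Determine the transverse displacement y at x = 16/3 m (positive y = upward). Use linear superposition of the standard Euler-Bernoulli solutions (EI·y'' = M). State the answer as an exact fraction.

Load 1 — applied couple M₀=-3 kN·m at a=4 m (b=L-a=4):
  y_1 = (R_Ax³/6 - M_Ax²/2 - M₀(x-a)²/2)/EI  [x>a] with R_A=-9/16, M_A=-3/4 = ((-9/16)·(16/3)³/6 - (-3/4)·(16/3)²/2 - (-3)·((16/3)-4)²/2)/10000 = -1/11250 m
Load 2 — triangular load w₀=2 kN/m (0→w₀ over full span):
  y_2 = -w₀x²(L-x)²(x+2L)/(120LEI) = -2·(16/3)²·(8-(16/3))²·((16/3)+2·8)/(120·8·10000) = -2048/2278125 m
Load 3 — uniform load w=16 kN/m over full span:
  y_3 = -wx²(L-x)²/(24EI) = -16·(16/3)²·(8-(16/3))²/(24·10000) = -2048/151875 m
Load 4 — applied couple M₀=14 kN·m at a=16/5 m (b=L-a=24/5):
  y_4 = (R_Ax³/6 - M_Ax²/2 - M₀(x-a)²/2)/EI  [x>a] with R_A=63/25, M_A=42/25 = ((63/25)·(16/3)³/6 - (42/25)·(16/3)²/2 - 14·((16/3)-(16/5))²/2)/10000 = 112/140625 m
Superposition: y = Σ y_i = -311561/22781250 m ≈ -0.013676 m

y(16/3) = -311561/22781250 m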